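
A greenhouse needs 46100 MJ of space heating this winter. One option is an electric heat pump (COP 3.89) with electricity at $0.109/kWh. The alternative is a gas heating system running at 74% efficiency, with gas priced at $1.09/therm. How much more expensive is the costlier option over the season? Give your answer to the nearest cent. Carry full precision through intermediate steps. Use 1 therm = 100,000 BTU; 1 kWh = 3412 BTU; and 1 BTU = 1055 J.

$284.79

Heat load = 46100 MJ = 46,100,000,000 J / 1055 = 43,696,682 BTU
Gas: input = 43,696,682 / 0.740 = 59,049,571 BTU = 590.5 therm → 590.5 × $1.09 = $643.64
Heat pump: 43,696,682 BTU / 3412 = 12,810 kWh heat; / 3.89 = 3,292 kWh in → × $0.109 = $358.85
Difference = |$643.64 − $358.85| = $284.79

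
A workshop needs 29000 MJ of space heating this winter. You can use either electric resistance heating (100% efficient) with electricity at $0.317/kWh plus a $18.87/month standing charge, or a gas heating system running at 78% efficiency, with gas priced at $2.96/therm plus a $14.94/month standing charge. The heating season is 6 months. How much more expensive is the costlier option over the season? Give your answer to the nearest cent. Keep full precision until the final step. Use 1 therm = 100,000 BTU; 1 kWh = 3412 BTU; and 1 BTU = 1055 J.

Heat load = 29000 MJ = 29,000,000,000 J / 1055 = 27,488,152 BTU
Gas: input = 27,488,152 / 0.78 = 35,241,220 BTU = 352.4 therm → 352.4 × $2.96 = $1,043.14; + 6 × $14.94 standing = $1,132.78
Electric: 27,488,152 BTU / 3412 = 8,056 kWh → × $0.317 = $2,553.85; + 6 × $18.87 standing = $2,667.07
Difference = |$1,132.78 − $2,667.07| = $1,534.29

$1534.29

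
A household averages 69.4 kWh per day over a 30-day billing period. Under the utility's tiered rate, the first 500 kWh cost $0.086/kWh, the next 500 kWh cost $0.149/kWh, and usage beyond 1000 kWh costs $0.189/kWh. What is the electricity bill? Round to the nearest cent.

Usage = 69.4 kWh/day × 30 days = 2082 kWh
First 500 kWh × $0.086 = $43.00
Next 500 kWh × $0.149 = $74.50
Remaining 1082 kWh × $0.189 = $204.50
Total = $322.00

$322.00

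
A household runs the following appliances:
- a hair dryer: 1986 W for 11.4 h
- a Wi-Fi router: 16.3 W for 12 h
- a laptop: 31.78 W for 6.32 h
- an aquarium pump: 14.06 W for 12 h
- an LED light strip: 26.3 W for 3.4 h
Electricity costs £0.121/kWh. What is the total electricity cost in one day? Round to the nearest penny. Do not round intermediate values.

hair dryer: 1986 W × 11.4 h = 22,640 Wh = 22.64 kWh
Wi-Fi router: 16.3 W × 12 h = 196 Wh = 0.1956 kWh
laptop: 31.78 W × 6.32 h = 201 Wh = 0.2008 kWh
aquarium pump: 14.06 W × 12 h = 169 Wh = 0.1687 kWh
LED light strip: 26.3 W × 3.4 h = 89 Wh = 0.08942 kWh
Total energy = 22.64 + 0.1956 + 0.2008 + 0.1687 + 0.08942 = 23.29 kWh
Cost = 23.29 kWh × £0.121 = £2.82

£2.82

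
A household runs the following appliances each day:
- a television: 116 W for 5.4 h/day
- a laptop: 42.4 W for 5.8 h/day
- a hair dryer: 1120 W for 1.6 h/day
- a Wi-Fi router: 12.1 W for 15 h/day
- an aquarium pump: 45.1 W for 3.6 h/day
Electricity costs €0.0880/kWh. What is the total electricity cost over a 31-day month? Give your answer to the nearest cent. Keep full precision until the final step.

television: 116 W × 5.4 h × 31 d = 19,418 Wh = 19.42 kWh
laptop: 42.4 W × 5.8 h × 31 d = 7,624 Wh = 7.624 kWh
hair dryer: 1120 W × 1.6 h × 31 d = 55,552 Wh = 55.55 kWh
Wi-Fi router: 12.1 W × 15 h × 31 d = 5,626 Wh = 5.627 kWh
aquarium pump: 45.1 W × 3.6 h × 31 d = 5,033 Wh = 5.033 kWh
Total energy = 19.42 + 7.624 + 55.55 + 5.627 + 5.033 = 93.25 kWh
Cost = 93.25 kWh × €0.0880 = €8.21

€8.21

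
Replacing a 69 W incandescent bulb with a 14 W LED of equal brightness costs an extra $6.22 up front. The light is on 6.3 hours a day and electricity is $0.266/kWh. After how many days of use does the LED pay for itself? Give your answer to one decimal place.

Power saved = 69 − 14 = 55 W
Daily energy saved = 55 W × 6.3 h = 346.5 Wh = 0.3465 kWh
Daily savings = 0.3465 × $0.266 = $0.0922
Payback = $6.22 / $0.0922 per day = 67.48 days

67.5 days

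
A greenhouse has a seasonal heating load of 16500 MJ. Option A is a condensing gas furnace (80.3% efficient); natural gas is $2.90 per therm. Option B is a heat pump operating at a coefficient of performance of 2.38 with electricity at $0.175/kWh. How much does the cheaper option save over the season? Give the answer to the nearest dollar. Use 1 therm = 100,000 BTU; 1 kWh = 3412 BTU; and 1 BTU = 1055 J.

$228

Heat load = 16500 MJ = 16,500,000,000 J / 1055 = 15,639,810 BTU
Gas: input = 15,639,810 / 0.803 = 19,476,725 BTU = 194.8 therm → 194.8 × $2.90 = $564.83
Heat pump: 15,639,810 BTU / 3412 = 4,584 kWh heat; / 2.38 = 1,926 kWh in → × $0.175 = $337.04
Difference = |$564.83 − $337.04| = $227.78 ≈ $228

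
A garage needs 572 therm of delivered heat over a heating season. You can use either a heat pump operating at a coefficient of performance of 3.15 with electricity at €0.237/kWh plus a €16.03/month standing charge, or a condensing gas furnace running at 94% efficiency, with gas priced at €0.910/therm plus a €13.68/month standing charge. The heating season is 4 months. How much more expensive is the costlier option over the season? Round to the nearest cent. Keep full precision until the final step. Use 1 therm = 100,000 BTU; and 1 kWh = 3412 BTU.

Heat load = 572 therm × 100,000 = 57,200,000 BTU
Gas: input = 57,200,000 / 0.94 = 60,851,064 BTU = 608.5 therm → 608.5 × €0.910 = €553.74; + 4 × €13.68 standing = €608.46
Heat pump: 57,200,000 BTU / 3412 = 16,760 kWh heat; / 3.15 = 5,322 kWh in → × €0.237 = €1,261.32; + 4 × €16.03 standing = €1,325.44
Difference = |€608.46 − €1,325.44| = €716.97

€716.97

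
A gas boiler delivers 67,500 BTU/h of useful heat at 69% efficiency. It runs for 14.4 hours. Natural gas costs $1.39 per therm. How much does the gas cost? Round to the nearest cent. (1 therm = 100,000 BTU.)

$19.58

Heat delivered = 67,500 BTU/h × 14.4 h = 972,000 BTU
Gas input = 972,000 / 0.690 = 1,408,696 BTU
= 1,408,696 / 100,000 = 14.09 therm
Cost = 14.09 × $1.39/therm = $19.58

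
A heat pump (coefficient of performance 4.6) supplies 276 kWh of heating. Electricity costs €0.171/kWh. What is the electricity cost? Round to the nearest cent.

Electrical input = 276 kWh / 4.6 = 60 kWh
Cost = 60 × €0.171/kWh = €10.26

€10.26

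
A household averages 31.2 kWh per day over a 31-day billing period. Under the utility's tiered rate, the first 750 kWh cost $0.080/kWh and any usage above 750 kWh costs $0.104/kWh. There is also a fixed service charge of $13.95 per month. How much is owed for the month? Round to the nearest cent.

Usage = 31.2 kWh/day × 31 days = 967.2 kWh
First 750 kWh × $0.080 = $60.00
Remaining 217.2 kWh × $0.104 = $22.59
Energy charge = $82.59; + service $13.95 = $96.54

$96.54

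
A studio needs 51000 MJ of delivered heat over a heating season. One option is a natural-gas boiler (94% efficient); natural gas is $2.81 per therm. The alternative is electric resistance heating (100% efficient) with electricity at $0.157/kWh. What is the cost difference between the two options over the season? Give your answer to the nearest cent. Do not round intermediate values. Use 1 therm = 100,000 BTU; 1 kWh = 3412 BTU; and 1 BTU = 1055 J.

$779.28

Heat load = 51000 MJ = 51,000,000,000 J / 1055 = 48,341,232 BTU
Gas: input = 48,341,232 / 0.94 = 51,426,843 BTU = 514.3 therm → 514.3 × $2.81 = $1,445.09
Electric: 48,341,232 BTU / 3412 = 14,170 kWh → × $0.157 = $2,224.38
Difference = |$1,445.09 − $2,224.38| = $779.28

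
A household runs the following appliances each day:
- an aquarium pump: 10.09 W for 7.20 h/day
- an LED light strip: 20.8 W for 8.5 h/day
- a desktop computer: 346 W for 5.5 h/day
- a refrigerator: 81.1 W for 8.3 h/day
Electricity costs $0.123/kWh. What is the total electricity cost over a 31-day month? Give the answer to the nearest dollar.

aquarium pump: 10.09 W × 7.20 h × 31 d = 2,252 Wh = 2.252 kWh
LED light strip: 20.8 W × 8.5 h × 31 d = 5,481 Wh = 5.481 kWh
desktop computer: 346 W × 5.5 h × 31 d = 58,993 Wh = 58.99 kWh
refrigerator: 81.1 W × 8.3 h × 31 d = 20,867 Wh = 20.87 kWh
Total energy = 2.252 + 5.481 + 58.99 + 20.87 = 87.59 kWh
Cost = 87.59 kWh × $0.123 = $10.77 ≈ $11

$11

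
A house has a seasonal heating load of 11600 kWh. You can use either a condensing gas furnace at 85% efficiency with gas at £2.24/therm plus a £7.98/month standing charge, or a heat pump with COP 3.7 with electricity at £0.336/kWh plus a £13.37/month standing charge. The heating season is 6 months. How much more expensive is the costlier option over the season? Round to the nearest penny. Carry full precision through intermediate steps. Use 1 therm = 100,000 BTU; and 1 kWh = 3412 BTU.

Heat load = 11600 kWh × 3412 = 39,579,200 BTU
Gas: input = 39,579,200 / 0.85 = 46,563,765 BTU = 465.6 therm → 465.6 × £2.24 = £1,043.03; + 6 × £7.98 standing = £1,090.91
Heat pump: 39,579,200 BTU / 3412 = 11,600 kWh heat; / 3.7 = 3,135 kWh in → × £0.336 = £1,053.41; + 6 × £13.37 standing = £1,133.63
Difference = |£1,090.91 − £1,133.63| = £42.72

£42.72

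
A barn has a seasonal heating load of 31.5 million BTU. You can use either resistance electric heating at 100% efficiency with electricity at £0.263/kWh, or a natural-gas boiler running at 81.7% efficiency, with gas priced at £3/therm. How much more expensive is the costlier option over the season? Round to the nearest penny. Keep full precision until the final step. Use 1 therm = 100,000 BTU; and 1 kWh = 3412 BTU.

Heat load = 31.5 × 10⁶ BTU = 31,500,000 BTU
Gas: input = 31,500,000 / 0.817 = 38,555,692 BTU = 385.6 therm → 385.6 × £3 = £1,156.67
Electric: 31,500,000 BTU / 3412 = 9,232 kWh → × £0.263 = £2,428.05
Difference = |£1,156.67 − £2,428.05| = £1,271.38

£1271.38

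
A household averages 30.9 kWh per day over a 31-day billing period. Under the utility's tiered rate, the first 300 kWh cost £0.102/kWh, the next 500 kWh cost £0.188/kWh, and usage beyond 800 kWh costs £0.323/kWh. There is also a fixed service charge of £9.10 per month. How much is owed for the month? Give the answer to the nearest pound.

Usage = 30.9 kWh/day × 31 days = 957.9 kWh
First 300 kWh × £0.102 = £30.60
Next 500 kWh × £0.188 = £94.00
Remaining 157.9 kWh × £0.323 = £51.00
Energy charge = £175.60; + service £9.10 = £184.70 ≈ £185

£185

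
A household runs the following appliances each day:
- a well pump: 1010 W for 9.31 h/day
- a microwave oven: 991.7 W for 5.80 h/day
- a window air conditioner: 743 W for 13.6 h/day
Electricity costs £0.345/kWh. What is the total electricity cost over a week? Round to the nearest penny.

well pump: 1010 W × 9.31 h × 7 d = 65,822 Wh = 65.82 kWh
microwave oven: 991.7 W × 5.80 h × 7 d = 40,263 Wh = 40.26 kWh
window air conditioner: 743 W × 13.6 h × 7 d = 70,734 Wh = 70.73 kWh
Total energy = 65.82 + 40.26 + 70.73 = 176.8 kWh
Cost = 176.8 kWh × £0.345 = £61.00

£61.00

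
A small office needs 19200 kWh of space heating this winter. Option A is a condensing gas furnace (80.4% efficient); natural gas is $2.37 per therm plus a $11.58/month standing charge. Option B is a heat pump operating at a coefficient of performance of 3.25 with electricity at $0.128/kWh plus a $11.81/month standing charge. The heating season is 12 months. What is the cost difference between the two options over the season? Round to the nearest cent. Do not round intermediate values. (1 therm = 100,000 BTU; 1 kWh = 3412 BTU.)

$1172.15

Heat load = 19200 kWh × 3412 = 65,510,400 BTU
Gas: input = 65,510,400 / 0.804 = 81,480,597 BTU = 814.8 therm → 814.8 × $2.37 = $1,931.09; + 12 × $11.58 standing = $2,070.05
Heat pump: 65,510,400 BTU / 3412 = 19,200 kWh heat; / 3.25 = 5,908 kWh in → × $0.128 = $756.18; + 12 × $11.81 standing = $897.90
Difference = |$2,070.05 − $897.90| = $1,172.15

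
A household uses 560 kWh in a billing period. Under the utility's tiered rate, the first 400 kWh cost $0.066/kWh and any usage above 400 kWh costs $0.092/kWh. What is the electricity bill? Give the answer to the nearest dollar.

First 400 kWh × $0.066 = $26.40
Remaining 160 kWh × $0.092 = $14.72
Total = $41.12 ≈ $41

$41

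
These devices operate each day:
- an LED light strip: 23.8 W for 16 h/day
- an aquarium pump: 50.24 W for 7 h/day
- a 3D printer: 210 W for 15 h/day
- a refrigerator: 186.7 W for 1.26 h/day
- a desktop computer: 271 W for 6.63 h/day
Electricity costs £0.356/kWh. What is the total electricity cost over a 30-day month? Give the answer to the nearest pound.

LED light strip: 23.8 W × 16 h × 30 d = 11,424 Wh = 11.42 kWh
aquarium pump: 50.24 W × 7 h × 30 d = 10,550 Wh = 10.55 kWh
3D printer: 210 W × 15 h × 30 d = 94,500 Wh = 94.5 kWh
refrigerator: 186.7 W × 1.26 h × 30 d = 7,057 Wh = 7.057 kWh
desktop computer: 271 W × 6.63 h × 30 d = 53,902 Wh = 53.9 kWh
Total energy = 11.42 + 10.55 + 94.5 + 7.057 + 53.9 = 177.4 kWh
Cost = 177.4 kWh × £0.356 = £63.17 ≈ £63

£63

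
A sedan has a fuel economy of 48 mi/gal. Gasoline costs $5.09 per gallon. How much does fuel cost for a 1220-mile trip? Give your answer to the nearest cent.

Fuel = 1220 mi / 48 mpg = 25.42 gal
Cost = 25.42 gal × $5.09/gal = $129.37

$129.37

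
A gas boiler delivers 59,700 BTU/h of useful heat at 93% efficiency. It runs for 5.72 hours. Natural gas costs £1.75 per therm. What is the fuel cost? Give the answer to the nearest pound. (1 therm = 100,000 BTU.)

Heat delivered = 59,700 BTU/h × 5.72 h = 341,484 BTU
Gas input = 341,484 / 0.93 = 367,187 BTU
= 367,187 / 100,000 = 3.672 therm
Cost = 3.672 × £1.75/therm = £6.43 ≈ £6

£6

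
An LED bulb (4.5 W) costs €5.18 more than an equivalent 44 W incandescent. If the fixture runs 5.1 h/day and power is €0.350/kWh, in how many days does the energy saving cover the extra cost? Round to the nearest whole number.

Power saved = 44 − 4.5 = 39.5 W
Daily energy saved = 39.5 W × 5.1 h = 201.4 Wh = 0.20145 kWh
Daily savings = 0.20145 × €0.350 = €0.0705
Payback = €5.18 / €0.0705 per day = 73.47 days

73 days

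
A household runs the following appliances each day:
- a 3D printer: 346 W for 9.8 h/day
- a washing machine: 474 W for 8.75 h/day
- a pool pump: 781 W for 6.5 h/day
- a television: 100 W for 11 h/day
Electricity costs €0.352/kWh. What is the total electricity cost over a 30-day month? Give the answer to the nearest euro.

€145

3D printer: 346 W × 9.8 h × 30 d = 101,724 Wh = 101.7 kWh
washing machine: 474 W × 8.75 h × 30 d = 124,425 Wh = 124.4 kWh
pool pump: 781 W × 6.5 h × 30 d = 152,295 Wh = 152.3 kWh
television: 100 W × 11 h × 30 d = 33,000 Wh = 33 kWh
Total energy = 101.7 + 124.4 + 152.3 + 33 = 411.4 kWh
Cost = 411.4 kWh × €0.352 = €144.83 ≈ €145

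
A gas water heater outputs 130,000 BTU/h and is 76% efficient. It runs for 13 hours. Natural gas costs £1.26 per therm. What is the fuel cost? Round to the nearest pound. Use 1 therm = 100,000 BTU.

Heat delivered = 130,000 BTU/h × 13 h = 1,690,000 BTU
Gas input = 1,690,000 / 0.76 = 2,223,684 BTU
= 2,223,684 / 100,000 = 22.24 therm
Cost = 22.24 × £1.26/therm = £28.02 ≈ £28

£28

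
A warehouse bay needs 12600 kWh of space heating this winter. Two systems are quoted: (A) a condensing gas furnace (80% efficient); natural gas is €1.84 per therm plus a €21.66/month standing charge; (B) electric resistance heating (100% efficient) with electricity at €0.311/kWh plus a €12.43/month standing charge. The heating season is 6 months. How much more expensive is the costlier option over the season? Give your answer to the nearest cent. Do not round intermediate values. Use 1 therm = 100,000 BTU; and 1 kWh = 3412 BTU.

€2874.42

Heat load = 12600 kWh × 3412 = 42,991,200 BTU
Gas: input = 42,991,200 / 0.80 = 53,739,000 BTU = 537.4 therm → 537.4 × €1.84 = €988.80; + 6 × €21.66 standing = €1,118.76
Electric: 42,991,200 BTU / 3412 = 12,600 kWh → × €0.311 = €3,918.60; + 6 × €12.43 standing = €3,993.18
Difference = |€1,118.76 − €3,993.18| = €2,874.42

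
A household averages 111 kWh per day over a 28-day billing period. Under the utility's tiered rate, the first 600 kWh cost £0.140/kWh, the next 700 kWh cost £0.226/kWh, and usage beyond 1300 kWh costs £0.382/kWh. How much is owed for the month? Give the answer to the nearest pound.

£933

Usage = 111 kWh/day × 28 days = 3108 kWh
First 600 kWh × £0.140 = £84.00
Next 700 kWh × £0.226 = £158.20
Remaining 1808 kWh × £0.382 = £690.66
Total = £932.86 ≈ £933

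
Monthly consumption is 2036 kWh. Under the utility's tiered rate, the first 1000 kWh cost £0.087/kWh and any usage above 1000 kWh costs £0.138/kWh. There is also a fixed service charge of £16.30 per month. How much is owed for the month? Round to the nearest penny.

£246.27

First 1000 kWh × £0.087 = £87.00
Remaining 1036 kWh × £0.138 = £142.97
Energy charge = £229.97; + service £16.30 = £246.27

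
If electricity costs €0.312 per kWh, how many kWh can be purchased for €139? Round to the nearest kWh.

446 kWh

€139 / €0.312 per kWh = 445.5 kWh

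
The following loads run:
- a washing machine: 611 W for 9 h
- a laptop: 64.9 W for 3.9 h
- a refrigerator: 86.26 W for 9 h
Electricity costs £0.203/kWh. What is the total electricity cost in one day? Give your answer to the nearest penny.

£1.33

washing machine: 611 W × 9 h = 5,499 Wh = 5.499 kWh
laptop: 64.9 W × 3.9 h = 253 Wh = 0.2531 kWh
refrigerator: 86.26 W × 9 h = 776 Wh = 0.7763 kWh
Total energy = 5.499 + 0.2531 + 0.7763 = 6.528 kWh
Cost = 6.528 kWh × £0.203 = £1.33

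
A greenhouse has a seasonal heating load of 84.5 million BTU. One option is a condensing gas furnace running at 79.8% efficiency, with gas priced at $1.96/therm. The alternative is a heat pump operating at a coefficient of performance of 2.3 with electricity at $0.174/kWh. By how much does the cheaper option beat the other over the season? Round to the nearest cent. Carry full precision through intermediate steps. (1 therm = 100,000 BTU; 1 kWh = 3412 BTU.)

Heat load = 84.5 × 10⁶ BTU = 84,500,000 BTU
Gas: input = 84,500,000 / 0.798 = 105,889,724 BTU = 1,059 therm → 1,059 × $1.96 = $2,075.44
Heat pump: 84,500,000 BTU / 3412 = 24,770 kWh heat; / 2.3 = 10,770 kWh in → × $0.174 = $1,873.57
Difference = |$2,075.44 − $1,873.57| = $201.87

$201.87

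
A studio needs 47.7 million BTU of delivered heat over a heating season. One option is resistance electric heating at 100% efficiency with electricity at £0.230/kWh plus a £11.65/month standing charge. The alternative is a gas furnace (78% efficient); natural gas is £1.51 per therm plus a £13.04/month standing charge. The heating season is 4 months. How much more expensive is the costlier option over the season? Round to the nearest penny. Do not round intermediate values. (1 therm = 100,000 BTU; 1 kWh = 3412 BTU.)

£2286.43

Heat load = 47.7 × 10⁶ BTU = 47,700,000 BTU
Gas: input = 47,700,000 / 0.78 = 61,153,846 BTU = 611.5 therm → 611.5 × £1.51 = £923.42; + 4 × £13.04 standing = £975.58
Electric: 47,700,000 BTU / 3412 = 13,980 kWh → × £0.230 = £3,215.42; + 4 × £11.65 standing = £3,262.02
Difference = |£975.58 − £3,262.02| = £2,286.43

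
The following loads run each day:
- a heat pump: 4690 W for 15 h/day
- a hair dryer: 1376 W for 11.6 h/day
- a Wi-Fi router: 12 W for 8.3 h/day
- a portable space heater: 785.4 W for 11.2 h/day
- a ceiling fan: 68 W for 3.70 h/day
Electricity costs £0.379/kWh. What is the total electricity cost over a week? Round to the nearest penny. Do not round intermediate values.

heat pump: 4690 W × 15 h × 7 d = 492,450 Wh = 492.4 kWh
hair dryer: 1376 W × 11.6 h × 7 d = 111,731 Wh = 111.7 kWh
Wi-Fi router: 12 W × 8.3 h × 7 d = 697 Wh = 0.6972 kWh
portable space heater: 785.4 W × 11.2 h × 7 d = 61,575 Wh = 61.58 kWh
ceiling fan: 68 W × 3.70 h × 7 d = 1,761 Wh = 1.761 kWh
Total energy = 492.4 + 111.7 + 0.6972 + 61.58 + 1.761 = 668.2 kWh
Cost = 668.2 kWh × £0.379 = £253.25

£253.25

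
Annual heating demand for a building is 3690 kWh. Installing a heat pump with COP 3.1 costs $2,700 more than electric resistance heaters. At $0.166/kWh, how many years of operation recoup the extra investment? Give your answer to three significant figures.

6.51 years

Resistance: 3690 kWh × $0.166 = $612.54/yr
Heat pump: 3690 / 3.1 = 1190 kWh in → × $0.166 = $197.59/yr
Annual savings = $414.95
Payback = $2,700 / $414.95 = 6.51 years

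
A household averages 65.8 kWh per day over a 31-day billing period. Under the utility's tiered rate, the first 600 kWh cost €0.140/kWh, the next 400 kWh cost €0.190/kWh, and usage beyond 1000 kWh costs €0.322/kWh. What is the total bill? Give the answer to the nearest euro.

€495

Usage = 65.8 kWh/day × 31 days = 2039.8 kWh
First 600 kWh × €0.140 = €84.00
Next 400 kWh × €0.190 = €76.00
Remaining 1039.8 kWh × €0.322 = €334.82
Total = €494.82 ≈ €495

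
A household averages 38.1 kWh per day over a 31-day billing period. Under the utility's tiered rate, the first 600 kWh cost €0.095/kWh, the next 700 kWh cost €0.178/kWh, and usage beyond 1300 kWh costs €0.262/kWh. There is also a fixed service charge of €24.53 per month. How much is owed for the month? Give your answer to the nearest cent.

€184.97

Usage = 38.1 kWh/day × 31 days = 1181.1 kWh
First 600 kWh × €0.095 = €57.00
Next 581.1 kWh × €0.178 = €103.44
Remaining tier: 0 kWh (not reached)
Energy charge = €160.44; + service €24.53 = €184.97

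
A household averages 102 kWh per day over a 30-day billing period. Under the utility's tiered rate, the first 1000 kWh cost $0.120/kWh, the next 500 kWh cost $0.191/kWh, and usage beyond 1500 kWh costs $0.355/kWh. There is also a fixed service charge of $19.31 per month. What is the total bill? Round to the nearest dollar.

Usage = 102 kWh/day × 30 days = 3060 kWh
First 1000 kWh × $0.120 = $120.00
Next 500 kWh × $0.191 = $95.50
Remaining 1560 kWh × $0.355 = $553.80
Energy charge = $769.30; + service $19.31 = $788.61 ≈ $789

$789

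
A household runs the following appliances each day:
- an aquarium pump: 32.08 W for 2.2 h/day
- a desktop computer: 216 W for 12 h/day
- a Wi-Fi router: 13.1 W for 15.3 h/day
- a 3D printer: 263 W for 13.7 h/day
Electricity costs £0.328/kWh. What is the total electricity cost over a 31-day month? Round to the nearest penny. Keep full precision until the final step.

aquarium pump: 32.08 W × 2.2 h × 31 d = 2,188 Wh = 2.188 kWh
desktop computer: 216 W × 12 h × 31 d = 80,352 Wh = 80.35 kWh
Wi-Fi router: 13.1 W × 15.3 h × 31 d = 6,213 Wh = 6.213 kWh
3D printer: 263 W × 13.7 h × 31 d = 111,696 Wh = 111.7 kWh
Total energy = 2.188 + 80.35 + 6.213 + 111.7 = 200.4 kWh
Cost = 200.4 kWh × £0.328 = £65.75

£65.75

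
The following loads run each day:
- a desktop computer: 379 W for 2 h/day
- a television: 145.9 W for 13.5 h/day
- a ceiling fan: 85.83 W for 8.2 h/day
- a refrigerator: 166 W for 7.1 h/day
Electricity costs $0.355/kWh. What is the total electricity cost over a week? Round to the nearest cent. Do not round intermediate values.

desktop computer: 379 W × 2 h × 7 d = 5,306 Wh = 5.306 kWh
television: 145.9 W × 13.5 h × 7 d = 13,788 Wh = 13.79 kWh
ceiling fan: 85.83 W × 8.2 h × 7 d = 4,927 Wh = 4.927 kWh
refrigerator: 166 W × 7.1 h × 7 d = 8,250 Wh = 8.25 kWh
Total energy = 5.306 + 13.79 + 4.927 + 8.25 = 32.27 kWh
Cost = 32.27 kWh × $0.355 = $11.46

$11.46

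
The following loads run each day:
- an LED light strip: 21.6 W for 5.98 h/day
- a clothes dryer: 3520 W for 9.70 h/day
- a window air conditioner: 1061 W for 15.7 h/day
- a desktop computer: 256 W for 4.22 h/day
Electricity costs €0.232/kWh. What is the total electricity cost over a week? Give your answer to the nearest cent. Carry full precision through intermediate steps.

€84.47

LED light strip: 21.6 W × 5.98 h × 7 d = 904 Wh = 0.9042 kWh
clothes dryer: 3520 W × 9.70 h × 7 d = 239,008 Wh = 239 kWh
window air conditioner: 1061 W × 15.7 h × 7 d = 116,604 Wh = 116.6 kWh
desktop computer: 256 W × 4.22 h × 7 d = 7,562 Wh = 7.562 kWh
Total energy = 0.9042 + 239 + 116.6 + 7.562 = 364.1 kWh
Cost = 364.1 kWh × €0.232 = €84.47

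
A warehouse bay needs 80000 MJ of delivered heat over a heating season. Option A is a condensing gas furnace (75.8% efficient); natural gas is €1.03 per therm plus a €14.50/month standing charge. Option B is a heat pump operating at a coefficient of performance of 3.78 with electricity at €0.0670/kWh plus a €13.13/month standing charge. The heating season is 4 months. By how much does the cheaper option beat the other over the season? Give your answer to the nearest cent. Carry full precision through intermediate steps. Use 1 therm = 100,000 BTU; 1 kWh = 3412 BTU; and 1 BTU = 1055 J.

€641.96

Heat load = 80000 MJ = 80,000,000,000 J / 1055 = 75,829,384 BTU
Gas: input = 75,829,384 / 0.758 = 100,038,765 BTU = 1,000 therm → 1,000 × €1.03 = €1,030.40; + 4 × €14.50 standing = €1,088.40
Heat pump: 75,829,384 BTU / 3412 = 22,220 kWh heat; / 3.78 = 5,879 kWh in → × €0.0670 = €393.92; + 4 × €13.13 standing = €446.44
Difference = |€1,088.40 − €446.44| = €641.96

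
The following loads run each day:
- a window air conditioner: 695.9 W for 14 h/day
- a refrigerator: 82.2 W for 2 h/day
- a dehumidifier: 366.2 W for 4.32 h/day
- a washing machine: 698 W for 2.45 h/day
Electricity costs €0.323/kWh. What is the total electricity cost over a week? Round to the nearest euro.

€30

window air conditioner: 695.9 W × 14 h × 7 d = 68,198 Wh = 68.2 kWh
refrigerator: 82.2 W × 2 h × 7 d = 1,151 Wh = 1.151 kWh
dehumidifier: 366.2 W × 4.32 h × 7 d = 11,074 Wh = 11.07 kWh
washing machine: 698 W × 2.45 h × 7 d = 11,971 Wh = 11.97 kWh
Total energy = 68.2 + 1.151 + 11.07 + 11.97 = 92.39 kWh
Cost = 92.39 kWh × €0.323 = €29.84 ≈ €30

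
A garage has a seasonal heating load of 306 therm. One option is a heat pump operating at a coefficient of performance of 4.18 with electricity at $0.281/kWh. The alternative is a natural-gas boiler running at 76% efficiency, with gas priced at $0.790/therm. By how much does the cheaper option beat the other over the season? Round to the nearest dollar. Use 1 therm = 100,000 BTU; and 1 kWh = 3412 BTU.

$285

Heat load = 306 therm × 100,000 = 30,600,000 BTU
Gas: input = 30,600,000 / 0.76 = 40,263,158 BTU = 402.6 therm → 402.6 × $0.790 = $318.08
Heat pump: 30,600,000 BTU / 3412 = 8,968 kWh heat; / 4.18 = 2,146 kWh in → × $0.281 = $602.90
Difference = |$318.08 − $602.90| = $284.82 ≈ $285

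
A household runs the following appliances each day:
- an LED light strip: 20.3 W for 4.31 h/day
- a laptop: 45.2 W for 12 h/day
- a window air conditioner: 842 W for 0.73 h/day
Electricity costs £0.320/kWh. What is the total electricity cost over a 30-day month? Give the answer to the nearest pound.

£12

LED light strip: 20.3 W × 4.31 h × 30 d = 2,625 Wh = 2.625 kWh
laptop: 45.2 W × 12 h × 30 d = 16,272 Wh = 16.27 kWh
window air conditioner: 842 W × 0.73 h × 30 d = 18,440 Wh = 18.44 kWh
Total energy = 2.625 + 16.27 + 18.44 = 37.34 kWh
Cost = 37.34 kWh × £0.320 = £11.95 ≈ £12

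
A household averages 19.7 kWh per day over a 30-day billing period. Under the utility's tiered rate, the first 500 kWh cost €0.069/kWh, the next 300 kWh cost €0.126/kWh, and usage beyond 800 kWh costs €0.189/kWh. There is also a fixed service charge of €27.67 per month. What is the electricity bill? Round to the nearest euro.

Usage = 19.7 kWh/day × 30 days = 591 kWh
First 500 kWh × €0.069 = €34.50
Next 91 kWh × €0.126 = €11.47
Remaining tier: 0 kWh (not reached)
Energy charge = €45.97; + service €27.67 = €73.64 ≈ €74

€74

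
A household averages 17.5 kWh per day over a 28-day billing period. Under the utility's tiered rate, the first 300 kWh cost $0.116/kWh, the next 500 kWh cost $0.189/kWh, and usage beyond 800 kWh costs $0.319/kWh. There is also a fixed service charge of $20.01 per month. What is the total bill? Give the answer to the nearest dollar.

Usage = 17.5 kWh/day × 28 days = 490 kWh
First 300 kWh × $0.116 = $34.80
Next 190 kWh × $0.189 = $35.91
Remaining tier: 0 kWh (not reached)
Energy charge = $70.71; + service $20.01 = $90.72 ≈ $91

$91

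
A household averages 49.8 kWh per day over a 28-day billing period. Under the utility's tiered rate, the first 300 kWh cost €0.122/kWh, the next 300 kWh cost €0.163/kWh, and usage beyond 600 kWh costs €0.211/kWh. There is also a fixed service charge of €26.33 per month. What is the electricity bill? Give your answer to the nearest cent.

Usage = 49.8 kWh/day × 28 days = 1394.4 kWh
First 300 kWh × €0.122 = €36.60
Next 300 kWh × €0.163 = €48.90
Remaining 794.4 kWh × €0.211 = €167.62
Energy charge = €253.12; + service €26.33 = €279.45

€279.45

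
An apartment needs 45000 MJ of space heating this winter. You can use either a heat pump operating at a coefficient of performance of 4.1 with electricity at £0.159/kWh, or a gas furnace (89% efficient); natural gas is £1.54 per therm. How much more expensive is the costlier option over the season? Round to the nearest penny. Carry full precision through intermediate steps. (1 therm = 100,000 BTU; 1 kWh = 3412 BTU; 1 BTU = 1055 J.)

£253.26

Heat load = 45000 MJ = 45,000,000,000 J / 1055 = 42,654,028 BTU
Gas: input = 42,654,028 / 0.89 = 47,925,875 BTU = 479.3 therm → 479.3 × £1.54 = £738.06
Heat pump: 42,654,028 BTU / 3412 = 12,500 kWh heat; / 4.1 = 3,049 kWh in → × £0.159 = £484.80
Difference = |£738.06 − £484.80| = £253.26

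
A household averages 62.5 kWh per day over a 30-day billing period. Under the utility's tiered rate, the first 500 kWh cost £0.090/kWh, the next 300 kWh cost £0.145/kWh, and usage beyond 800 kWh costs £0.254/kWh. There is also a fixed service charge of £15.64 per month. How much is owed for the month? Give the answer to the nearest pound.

£377

Usage = 62.5 kWh/day × 30 days = 1875 kWh
First 500 kWh × £0.090 = £45.00
Next 300 kWh × £0.145 = £43.50
Remaining 1075 kWh × £0.254 = £273.05
Energy charge = £361.55; + service £15.64 = £377.19 ≈ £377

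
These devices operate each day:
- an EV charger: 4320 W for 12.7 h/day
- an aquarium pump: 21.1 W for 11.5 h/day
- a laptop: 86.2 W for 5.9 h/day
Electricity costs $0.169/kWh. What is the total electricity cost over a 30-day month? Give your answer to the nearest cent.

EV charger: 4320 W × 12.7 h × 30 d = 1,645,920 Wh = 1,646 kWh
aquarium pump: 21.1 W × 11.5 h × 30 d = 7,280 Wh = 7.279 kWh
laptop: 86.2 W × 5.9 h × 30 d = 15,257 Wh = 15.26 kWh
Total energy = 1,646 + 7.279 + 15.26 = 1,668 kWh
Cost = 1,668 kWh × $0.169 = $281.97

$281.97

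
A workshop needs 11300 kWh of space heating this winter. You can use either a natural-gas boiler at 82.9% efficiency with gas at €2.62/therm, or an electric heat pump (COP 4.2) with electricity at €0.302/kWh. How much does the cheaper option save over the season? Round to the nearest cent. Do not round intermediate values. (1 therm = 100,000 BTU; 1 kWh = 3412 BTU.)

€406.00

Heat load = 11300 kWh × 3412 = 38,555,600 BTU
Gas: input = 38,555,600 / 0.829 = 46,508,565 BTU = 465.1 therm → 465.1 × €2.62 = €1,218.52
Heat pump: 38,555,600 BTU / 3412 = 11,300 kWh heat; / 4.2 = 2,690 kWh in → × €0.302 = €812.52
Difference = |€1,218.52 − €812.52| = €406.00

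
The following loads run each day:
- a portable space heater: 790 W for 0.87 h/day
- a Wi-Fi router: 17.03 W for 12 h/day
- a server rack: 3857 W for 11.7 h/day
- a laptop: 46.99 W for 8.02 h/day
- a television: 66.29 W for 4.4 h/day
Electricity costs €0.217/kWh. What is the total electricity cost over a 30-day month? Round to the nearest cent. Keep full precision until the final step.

€303.93

portable space heater: 790 W × 0.87 h × 30 d = 20,619 Wh = 20.62 kWh
Wi-Fi router: 17.03 W × 12 h × 30 d = 6,131 Wh = 6.131 kWh
server rack: 3857 W × 11.7 h × 30 d = 1,353,807 Wh = 1,354 kWh
laptop: 46.99 W × 8.02 h × 30 d = 11,306 Wh = 11.31 kWh
television: 66.29 W × 4.4 h × 30 d = 8,750 Wh = 8.75 kWh
Total energy = 20.62 + 6.131 + 1,354 + 11.31 + 8.75 = 1,401 kWh
Cost = 1,401 kWh × €0.217 = €303.93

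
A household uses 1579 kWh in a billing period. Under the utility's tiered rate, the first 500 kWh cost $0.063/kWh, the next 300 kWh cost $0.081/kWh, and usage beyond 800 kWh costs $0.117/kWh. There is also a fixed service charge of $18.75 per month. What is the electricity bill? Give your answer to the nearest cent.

$165.69

First 500 kWh × $0.063 = $31.50
Next 300 kWh × $0.081 = $24.30
Remaining 779 kWh × $0.117 = $91.14
Energy charge = $146.94; + service $18.75 = $165.69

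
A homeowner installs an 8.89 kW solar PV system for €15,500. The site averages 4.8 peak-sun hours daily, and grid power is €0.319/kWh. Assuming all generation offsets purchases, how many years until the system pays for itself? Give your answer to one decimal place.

3.1 years

Daily generation = 8.89 kW × 4.8 h = 42.67 kWh
Annual generation = 42.67 × 365 = 15575 kWh
Annual savings = 15575 × €0.319 = €4,968.51
Payback = €15,500 / €4,968.51 = 3.12 years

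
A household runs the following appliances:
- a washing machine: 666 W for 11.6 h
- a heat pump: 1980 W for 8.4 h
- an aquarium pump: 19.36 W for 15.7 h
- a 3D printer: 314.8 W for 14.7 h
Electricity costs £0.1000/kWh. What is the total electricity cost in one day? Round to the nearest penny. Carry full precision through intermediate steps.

£2.93

washing machine: 666 W × 11.6 h = 7,726 Wh = 7.726 kWh
heat pump: 1980 W × 8.4 h = 16,632 Wh = 16.63 kWh
aquarium pump: 19.36 W × 15.7 h = 304 Wh = 0.304 kWh
3D printer: 314.8 W × 14.7 h = 4,628 Wh = 4.628 kWh
Total energy = 7.726 + 16.63 + 0.304 + 4.628 = 29.29 kWh
Cost = 29.29 kWh × £0.1000 = £2.93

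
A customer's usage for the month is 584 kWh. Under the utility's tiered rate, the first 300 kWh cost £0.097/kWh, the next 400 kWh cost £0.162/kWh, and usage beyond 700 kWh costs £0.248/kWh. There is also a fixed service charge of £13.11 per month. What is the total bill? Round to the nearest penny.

First 300 kWh × £0.097 = £29.10
Next 284 kWh × £0.162 = £46.01
Remaining tier: 0 kWh (not reached)
Energy charge = £75.11; + service £13.11 = £88.22

£88.22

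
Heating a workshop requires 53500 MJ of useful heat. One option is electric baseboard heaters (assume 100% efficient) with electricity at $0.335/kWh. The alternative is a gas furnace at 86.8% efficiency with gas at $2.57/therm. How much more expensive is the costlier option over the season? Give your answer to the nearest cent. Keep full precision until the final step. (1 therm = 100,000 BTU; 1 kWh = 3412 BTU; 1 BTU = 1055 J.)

$3477.48

Heat load = 53500 MJ = 53,500,000,000 J / 1055 = 50,710,900 BTU
Gas: input = 50,710,900 / 0.868 = 58,422,696 BTU = 584.2 therm → 584.2 × $2.57 = $1,501.46
Electric: 50,710,900 BTU / 3412 = 14,860 kWh → × $0.335 = $4,978.94
Difference = |$1,501.46 − $4,978.94| = $3,477.48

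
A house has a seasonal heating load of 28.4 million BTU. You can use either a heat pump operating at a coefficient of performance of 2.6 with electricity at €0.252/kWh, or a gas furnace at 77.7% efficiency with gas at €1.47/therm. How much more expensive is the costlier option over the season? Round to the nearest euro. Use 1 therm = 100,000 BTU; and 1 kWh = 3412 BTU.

€269

Heat load = 28.4 × 10⁶ BTU = 28,400,000 BTU
Gas: input = 28,400,000 / 0.777 = 36,550,837 BTU = 365.5 therm → 365.5 × €1.47 = €537.30
Heat pump: 28,400,000 BTU / 3412 = 8,324 kWh heat; / 2.6 = 3,201 kWh in → × €0.252 = €806.75
Difference = |€537.30 − €806.75| = €269.45 ≈ €269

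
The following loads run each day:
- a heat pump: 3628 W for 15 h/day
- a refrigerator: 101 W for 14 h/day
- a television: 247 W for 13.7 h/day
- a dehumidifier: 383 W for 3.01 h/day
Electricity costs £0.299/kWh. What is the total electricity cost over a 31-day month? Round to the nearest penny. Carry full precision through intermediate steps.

£559.58

heat pump: 3628 W × 15 h × 31 d = 1,687,020 Wh = 1,687 kWh
refrigerator: 101 W × 14 h × 31 d = 43,834 Wh = 43.83 kWh
television: 247 W × 13.7 h × 31 d = 104,901 Wh = 104.9 kWh
dehumidifier: 383 W × 3.01 h × 31 d = 35,738 Wh = 35.74 kWh
Total energy = 1,687 + 43.83 + 104.9 + 35.74 = 1,871 kWh
Cost = 1,871 kWh × £0.299 = £559.58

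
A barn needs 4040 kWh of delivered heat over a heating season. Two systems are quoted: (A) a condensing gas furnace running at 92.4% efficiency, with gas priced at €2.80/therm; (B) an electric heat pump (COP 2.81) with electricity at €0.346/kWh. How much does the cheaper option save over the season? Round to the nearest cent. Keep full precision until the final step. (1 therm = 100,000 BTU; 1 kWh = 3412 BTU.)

Heat load = 4040 kWh × 3412 = 13,784,480 BTU
Gas: input = 13,784,480 / 0.924 = 14,918,268 BTU = 149.2 therm → 149.2 × €2.80 = €417.71
Heat pump: 13,784,480 BTU / 3412 = 4,040 kWh heat; / 2.81 = 1,438 kWh in → × €0.346 = €497.45
Difference = |€417.71 − €497.45| = €79.74

€79.74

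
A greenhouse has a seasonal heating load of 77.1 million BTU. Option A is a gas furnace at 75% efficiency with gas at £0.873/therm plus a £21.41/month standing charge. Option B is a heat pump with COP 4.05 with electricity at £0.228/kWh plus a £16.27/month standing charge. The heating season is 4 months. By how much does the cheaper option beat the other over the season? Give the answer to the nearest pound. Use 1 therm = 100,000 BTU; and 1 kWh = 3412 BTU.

Heat load = 77.1 × 10⁶ BTU = 77,100,000 BTU
Gas: input = 77,100,000 / 0.75 = 102,800,000 BTU = 1,028 therm → 1,028 × £0.873 = £897.44; + 4 × £21.41 standing = £983.08
Heat pump: 77,100,000 BTU / 3412 = 22,600 kWh heat; / 4.05 = 5,579 kWh in → × £0.228 = £1,272.11; + 4 × £16.27 standing = £1,337.19
Difference = |£983.08 − £1,337.19| = £354.11 ≈ £354

£354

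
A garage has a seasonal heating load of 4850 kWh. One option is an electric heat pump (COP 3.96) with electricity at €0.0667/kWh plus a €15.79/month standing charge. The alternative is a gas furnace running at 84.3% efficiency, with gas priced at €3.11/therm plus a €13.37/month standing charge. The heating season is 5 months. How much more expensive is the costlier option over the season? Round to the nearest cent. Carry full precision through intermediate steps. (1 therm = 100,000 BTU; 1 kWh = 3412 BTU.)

€516.71

Heat load = 4850 kWh × 3412 = 16,548,200 BTU
Gas: input = 16,548,200 / 0.843 = 19,630,130 BTU = 196.3 therm → 196.3 × €3.11 = €610.50; + 5 × €13.37 standing = €677.35
Heat pump: 16,548,200 BTU / 3412 = 4,850 kWh heat; / 3.96 = 1,225 kWh in → × €0.0667 = €81.69; + 5 × €15.79 standing = €160.64
Difference = |€677.35 − €160.64| = €516.71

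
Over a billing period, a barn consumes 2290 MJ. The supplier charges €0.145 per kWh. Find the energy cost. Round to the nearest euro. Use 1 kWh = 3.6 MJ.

€92

2290 MJ × (0.27778 kWh/MJ) = 636.1 kWh
Cost = 636.1 kWh × €0.145/kWh = €92.24 ≈ €92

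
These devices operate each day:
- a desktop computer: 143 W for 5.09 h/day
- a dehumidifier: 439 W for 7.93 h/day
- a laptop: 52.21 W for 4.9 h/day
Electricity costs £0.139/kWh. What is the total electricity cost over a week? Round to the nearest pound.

£4

desktop computer: 143 W × 5.09 h × 7 d = 5,095 Wh = 5.095 kWh
dehumidifier: 439 W × 7.93 h × 7 d = 24,369 Wh = 24.37 kWh
laptop: 52.21 W × 4.9 h × 7 d = 1,791 Wh = 1.791 kWh
Total energy = 5.095 + 24.37 + 1.791 = 31.25 kWh
Cost = 31.25 kWh × £0.139 = £4.34 ≈ £4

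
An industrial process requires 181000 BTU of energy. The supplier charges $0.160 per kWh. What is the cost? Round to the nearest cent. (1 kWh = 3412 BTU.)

181000 BTU × (0.00029308 kWh/BTU) = 53.05 kWh
Cost = 53.05 kWh × $0.160/kWh = $8.49

$8.49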